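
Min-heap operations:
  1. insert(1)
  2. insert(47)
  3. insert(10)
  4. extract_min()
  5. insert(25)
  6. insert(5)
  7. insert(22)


insert(1) -> [1]
insert(47) -> [1, 47]
insert(10) -> [1, 47, 10]
extract_min()->1, [10, 47]
insert(25) -> [10, 47, 25]
insert(5) -> [5, 10, 25, 47]
insert(22) -> [5, 10, 25, 47, 22]

Final heap: [5, 10, 25, 47, 22]


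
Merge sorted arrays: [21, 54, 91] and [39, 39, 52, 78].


Take 21 from A
Take 39 from B
Take 39 from B
Take 52 from B
Take 54 from A
Take 78 from B

Merged: [21, 39, 39, 52, 54, 78, 91]


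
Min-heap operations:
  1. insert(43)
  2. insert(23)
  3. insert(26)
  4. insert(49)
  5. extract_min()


insert(43) -> [43]
insert(23) -> [23, 43]
insert(26) -> [23, 43, 26]
insert(49) -> [23, 43, 26, 49]
extract_min()->23, [26, 43, 49]

Final heap: [26, 43, 49]


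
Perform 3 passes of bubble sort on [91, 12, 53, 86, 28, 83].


Initial: [91, 12, 53, 86, 28, 83]
Pass 1: [12, 53, 86, 28, 83, 91] (5 swaps)
Pass 2: [12, 53, 28, 83, 86, 91] (2 swaps)
Pass 3: [12, 28, 53, 83, 86, 91] (1 swaps)

After 3 passes: [12, 28, 53, 83, 86, 91]


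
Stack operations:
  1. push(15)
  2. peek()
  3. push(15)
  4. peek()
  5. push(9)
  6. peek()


push(15) -> [15]
peek()->15
push(15) -> [15, 15]
peek()->15
push(9) -> [15, 15, 9]
peek()->9

Final stack: [15, 15, 9]


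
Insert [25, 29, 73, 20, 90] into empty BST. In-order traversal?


Insert 25: root
Insert 29: R from 25
Insert 73: R from 25 -> R from 29
Insert 20: L from 25
Insert 90: R from 25 -> R from 29 -> R from 73

In-order: [20, 25, 29, 73, 90]


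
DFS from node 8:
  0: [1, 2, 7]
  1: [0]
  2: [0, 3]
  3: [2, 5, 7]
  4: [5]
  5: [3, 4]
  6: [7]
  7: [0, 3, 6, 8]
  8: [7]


Visit 8, push [7]
Visit 7, push [6, 3, 0]
Visit 0, push [2, 1]
Visit 1, push []
Visit 2, push [3]
Visit 3, push [5]
Visit 5, push [4]
Visit 4, push []
Visit 6, push []

DFS order: [8, 7, 0, 1, 2, 3, 5, 4, 6]


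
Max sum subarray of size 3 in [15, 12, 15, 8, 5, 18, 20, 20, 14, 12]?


[0:3]: 42
[1:4]: 35
[2:5]: 28
[3:6]: 31
[4:7]: 43
[5:8]: 58
[6:9]: 54
[7:10]: 46

Max: 58 at [5:8]


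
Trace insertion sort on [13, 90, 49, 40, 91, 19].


Initial: [13, 90, 49, 40, 91, 19]
Insert 90: [13, 90, 49, 40, 91, 19]
Insert 49: [13, 49, 90, 40, 91, 19]
Insert 40: [13, 40, 49, 90, 91, 19]
Insert 91: [13, 40, 49, 90, 91, 19]
Insert 19: [13, 19, 40, 49, 90, 91]

Sorted: [13, 19, 40, 49, 90, 91]


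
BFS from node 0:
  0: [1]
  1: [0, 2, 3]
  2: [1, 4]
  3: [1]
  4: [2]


Visit 0, enqueue [1]
Visit 1, enqueue [2, 3]
Visit 2, enqueue [4]
Visit 3, enqueue []
Visit 4, enqueue []

BFS order: [0, 1, 2, 3, 4]


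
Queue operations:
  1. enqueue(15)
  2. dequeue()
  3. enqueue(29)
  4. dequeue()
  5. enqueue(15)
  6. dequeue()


enqueue(15) -> [15]
dequeue()->15, []
enqueue(29) -> [29]
dequeue()->29, []
enqueue(15) -> [15]
dequeue()->15, []

Final queue: []


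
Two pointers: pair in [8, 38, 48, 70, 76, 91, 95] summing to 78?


lo=0(8)+hi=6(95)=103
lo=0(8)+hi=5(91)=99
lo=0(8)+hi=4(76)=84
lo=0(8)+hi=3(70)=78

Yes: 8+70=78


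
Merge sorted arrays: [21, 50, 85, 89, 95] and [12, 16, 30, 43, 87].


Take 12 from B
Take 16 from B
Take 21 from A
Take 30 from B
Take 43 from B
Take 50 from A
Take 85 from A
Take 87 from B

Merged: [12, 16, 21, 30, 43, 50, 85, 87, 89, 95]


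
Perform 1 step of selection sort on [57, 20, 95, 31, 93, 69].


Initial: [57, 20, 95, 31, 93, 69]
Step 1: min=20 at 1
  Swap: [20, 57, 95, 31, 93, 69]

After 1 step: [20, 57, 95, 31, 93, 69]


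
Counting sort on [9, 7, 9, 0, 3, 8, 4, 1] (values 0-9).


Input: [9, 7, 9, 0, 3, 8, 4, 1]
Counts: [1, 1, 0, 1, 1, 0, 0, 1, 1, 2]

Sorted: [0, 1, 3, 4, 7, 8, 9, 9]


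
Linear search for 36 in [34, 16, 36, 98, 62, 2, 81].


i=0: 34!=36
i=1: 16!=36
i=2: 36==36 found!

Found at 2, 3 comps


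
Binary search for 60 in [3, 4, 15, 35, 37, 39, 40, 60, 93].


Step 1: lo=0, hi=8, mid=4, val=37
Step 2: lo=5, hi=8, mid=6, val=40
Step 3: lo=7, hi=8, mid=7, val=60

Found at index 7


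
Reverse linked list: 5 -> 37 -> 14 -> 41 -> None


Step 1: curr=5, set curr.next=prev(None) | reversed so far: 5
Step 2: curr=37, set curr.next=prev(5) | reversed so far: 37 -> 5
Step 3: curr=14, set curr.next=prev(37) | reversed so far: 14 -> 37 -> 5
Step 4: curr=41, set curr.next=prev(14) | reversed so far: 41 -> 14 -> 37 -> 5

41 -> 14 -> 37 -> 5 -> None


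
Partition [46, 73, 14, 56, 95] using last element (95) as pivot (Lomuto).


Pivot: 95
  46 <= 95: advance i (no swap)
  73 <= 95: advance i (no swap)
  14 <= 95: advance i (no swap)
  56 <= 95: advance i (no swap)
Place pivot at 4: [46, 73, 14, 56, 95]

Partitioned: [46, 73, 14, 56, 95]


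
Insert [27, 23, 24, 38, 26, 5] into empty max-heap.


Insert 27: [27]
Insert 23: [27, 23]
Insert 24: [27, 23, 24]
Insert 38: [38, 27, 24, 23]
Insert 26: [38, 27, 24, 23, 26]
Insert 5: [38, 27, 24, 23, 26, 5]

Final heap: [38, 27, 24, 23, 26, 5]


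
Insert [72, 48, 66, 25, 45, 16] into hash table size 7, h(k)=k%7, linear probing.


Insert 72: h=2 -> slot 2
Insert 48: h=6 -> slot 6
Insert 66: h=3 -> slot 3
Insert 25: h=4 -> slot 4
Insert 45: h=3, 2 probes -> slot 5
Insert 16: h=2, 5 probes -> slot 0

Table: [16, None, 72, 66, 25, 45, 48]


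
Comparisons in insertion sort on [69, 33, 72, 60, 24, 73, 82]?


Algorithm: insertion sort
Input: [69, 33, 72, 60, 24, 73, 82]
Sorted: [24, 33, 60, 69, 72, 73, 82]

11


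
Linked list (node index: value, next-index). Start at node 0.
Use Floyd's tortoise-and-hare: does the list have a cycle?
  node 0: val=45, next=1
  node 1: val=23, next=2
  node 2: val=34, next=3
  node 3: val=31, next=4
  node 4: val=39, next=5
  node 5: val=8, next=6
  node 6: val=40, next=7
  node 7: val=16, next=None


Floyd's tortoise (slow, +1) and hare (fast, +2):
  init: slow=0, fast=0
  step 1: slow=1, fast=2
  step 2: slow=2, fast=4
  step 3: slow=3, fast=6
  step 4: fast 6->7->None, no cycle

Cycle: no


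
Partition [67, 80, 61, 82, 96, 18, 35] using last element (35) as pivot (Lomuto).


Pivot: 35
  18 <= 35: swap -> [18, 80, 61, 82, 96, 67, 35]
Place pivot at 1: [18, 35, 61, 82, 96, 67, 80]

Partitioned: [18, 35, 61, 82, 96, 67, 80]


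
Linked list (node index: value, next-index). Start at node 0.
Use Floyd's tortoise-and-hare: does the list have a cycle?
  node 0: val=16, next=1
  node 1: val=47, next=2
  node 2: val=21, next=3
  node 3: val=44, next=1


Floyd's tortoise (slow, +1) and hare (fast, +2):
  init: slow=0, fast=0
  step 1: slow=1, fast=2
  step 2: slow=2, fast=1
  step 3: slow=3, fast=3
  slow == fast at node 3: cycle detected

Cycle: yes


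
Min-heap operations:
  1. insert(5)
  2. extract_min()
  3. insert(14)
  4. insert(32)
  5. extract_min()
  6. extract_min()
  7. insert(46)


insert(5) -> [5]
extract_min()->5, []
insert(14) -> [14]
insert(32) -> [14, 32]
extract_min()->14, [32]
extract_min()->32, []
insert(46) -> [46]

Final heap: [46]


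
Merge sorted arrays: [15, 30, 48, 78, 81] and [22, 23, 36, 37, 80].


Take 15 from A
Take 22 from B
Take 23 from B
Take 30 from A
Take 36 from B
Take 37 from B
Take 48 from A
Take 78 from A
Take 80 from B

Merged: [15, 22, 23, 30, 36, 37, 48, 78, 80, 81]


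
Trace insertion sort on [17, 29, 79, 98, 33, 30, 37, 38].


Initial: [17, 29, 79, 98, 33, 30, 37, 38]
Insert 29: [17, 29, 79, 98, 33, 30, 37, 38]
Insert 79: [17, 29, 79, 98, 33, 30, 37, 38]
Insert 98: [17, 29, 79, 98, 33, 30, 37, 38]
Insert 33: [17, 29, 33, 79, 98, 30, 37, 38]
Insert 30: [17, 29, 30, 33, 79, 98, 37, 38]
Insert 37: [17, 29, 30, 33, 37, 79, 98, 38]
Insert 38: [17, 29, 30, 33, 37, 38, 79, 98]

Sorted: [17, 29, 30, 33, 37, 38, 79, 98]


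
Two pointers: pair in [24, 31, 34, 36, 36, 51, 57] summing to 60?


lo=0(24)+hi=6(57)=81
lo=0(24)+hi=5(51)=75
lo=0(24)+hi=4(36)=60

Yes: 24+36=60


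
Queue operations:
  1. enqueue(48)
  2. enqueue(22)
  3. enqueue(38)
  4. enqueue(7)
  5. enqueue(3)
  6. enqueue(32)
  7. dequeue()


enqueue(48) -> [48]
enqueue(22) -> [48, 22]
enqueue(38) -> [48, 22, 38]
enqueue(7) -> [48, 22, 38, 7]
enqueue(3) -> [48, 22, 38, 7, 3]
enqueue(32) -> [48, 22, 38, 7, 3, 32]
dequeue()->48, [22, 38, 7, 3, 32]

Final queue: [22, 38, 7, 3, 32]


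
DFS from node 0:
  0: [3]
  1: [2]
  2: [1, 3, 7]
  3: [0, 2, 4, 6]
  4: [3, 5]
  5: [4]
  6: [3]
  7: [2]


Visit 0, push [3]
Visit 3, push [6, 4, 2]
Visit 2, push [7, 1]
Visit 1, push []
Visit 7, push []
Visit 4, push [5]
Visit 5, push []
Visit 6, push []

DFS order: [0, 3, 2, 1, 7, 4, 5, 6]


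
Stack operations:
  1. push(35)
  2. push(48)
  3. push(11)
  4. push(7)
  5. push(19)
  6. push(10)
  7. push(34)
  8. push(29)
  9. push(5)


push(35) -> [35]
push(48) -> [35, 48]
push(11) -> [35, 48, 11]
push(7) -> [35, 48, 11, 7]
push(19) -> [35, 48, 11, 7, 19]
push(10) -> [35, 48, 11, 7, 19, 10]
push(34) -> [35, 48, 11, 7, 19, 10, 34]
push(29) -> [35, 48, 11, 7, 19, 10, 34, 29]
push(5) -> [35, 48, 11, 7, 19, 10, 34, 29, 5]

Final stack: [35, 48, 11, 7, 19, 10, 34, 29, 5]


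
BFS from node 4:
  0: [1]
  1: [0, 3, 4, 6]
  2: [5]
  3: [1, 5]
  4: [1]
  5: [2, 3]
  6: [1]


Visit 4, enqueue [1]
Visit 1, enqueue [0, 3, 6]
Visit 0, enqueue []
Visit 3, enqueue [5]
Visit 6, enqueue []
Visit 5, enqueue [2]
Visit 2, enqueue []

BFS order: [4, 1, 0, 3, 6, 5, 2]


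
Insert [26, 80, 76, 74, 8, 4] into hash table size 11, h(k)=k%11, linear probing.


Insert 26: h=4 -> slot 4
Insert 80: h=3 -> slot 3
Insert 76: h=10 -> slot 10
Insert 74: h=8 -> slot 8
Insert 8: h=8, 1 probes -> slot 9
Insert 4: h=4, 1 probes -> slot 5

Table: [None, None, None, 80, 26, 4, None, None, 74, 8, 76]


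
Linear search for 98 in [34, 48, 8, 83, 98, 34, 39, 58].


i=0: 34!=98
i=1: 48!=98
i=2: 8!=98
i=3: 83!=98
i=4: 98==98 found!

Found at 4, 5 comps


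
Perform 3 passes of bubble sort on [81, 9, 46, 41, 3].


Initial: [81, 9, 46, 41, 3]
Pass 1: [9, 46, 41, 3, 81] (4 swaps)
Pass 2: [9, 41, 3, 46, 81] (2 swaps)
Pass 3: [9, 3, 41, 46, 81] (1 swaps)

After 3 passes: [9, 3, 41, 46, 81]


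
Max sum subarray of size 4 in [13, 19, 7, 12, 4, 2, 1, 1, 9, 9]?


[0:4]: 51
[1:5]: 42
[2:6]: 25
[3:7]: 19
[4:8]: 8
[5:9]: 13
[6:10]: 20

Max: 51 at [0:4]


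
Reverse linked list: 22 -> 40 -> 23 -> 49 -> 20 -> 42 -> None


Step 1: curr=22, set curr.next=prev(None) | reversed so far: 22
Step 2: curr=40, set curr.next=prev(22) | reversed so far: 40 -> 22
Step 3: curr=23, set curr.next=prev(40) | reversed so far: 23 -> 40 -> 22
Step 4: curr=49, set curr.next=prev(23) | reversed so far: 49 -> 23 -> 40 -> 22
Step 5: curr=20, set curr.next=prev(49) | reversed so far: 20 -> 49 -> 23 -> 40 -> 22
Step 6: curr=42, set curr.next=prev(20) | reversed so far: 42 -> 20 -> 49 -> 23 -> 40 -> 22

42 -> 20 -> 49 -> 23 -> 40 -> 22 -> None


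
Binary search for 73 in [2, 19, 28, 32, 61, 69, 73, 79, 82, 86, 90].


Step 1: lo=0, hi=10, mid=5, val=69
Step 2: lo=6, hi=10, mid=8, val=82
Step 3: lo=6, hi=7, mid=6, val=73

Found at index 6


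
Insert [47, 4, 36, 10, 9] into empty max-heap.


Insert 47: [47]
Insert 4: [47, 4]
Insert 36: [47, 4, 36]
Insert 10: [47, 10, 36, 4]
Insert 9: [47, 10, 36, 4, 9]

Final heap: [47, 10, 36, 4, 9]


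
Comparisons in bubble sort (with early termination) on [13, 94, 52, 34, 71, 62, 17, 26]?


Algorithm: bubble sort (with early termination)
Input: [13, 94, 52, 34, 71, 62, 17, 26]
Sorted: [13, 17, 26, 34, 52, 62, 71, 94]

27


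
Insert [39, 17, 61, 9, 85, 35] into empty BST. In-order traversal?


Insert 39: root
Insert 17: L from 39
Insert 61: R from 39
Insert 9: L from 39 -> L from 17
Insert 85: R from 39 -> R from 61
Insert 35: L from 39 -> R from 17

In-order: [9, 17, 35, 39, 61, 85]


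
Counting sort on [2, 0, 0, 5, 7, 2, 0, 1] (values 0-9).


Input: [2, 0, 0, 5, 7, 2, 0, 1]
Counts: [3, 1, 2, 0, 0, 1, 0, 1, 0, 0]

Sorted: [0, 0, 0, 1, 2, 2, 5, 7]


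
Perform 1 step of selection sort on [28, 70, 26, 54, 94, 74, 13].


Initial: [28, 70, 26, 54, 94, 74, 13]
Step 1: min=13 at 6
  Swap: [13, 70, 26, 54, 94, 74, 28]

After 1 step: [13, 70, 26, 54, 94, 74, 28]


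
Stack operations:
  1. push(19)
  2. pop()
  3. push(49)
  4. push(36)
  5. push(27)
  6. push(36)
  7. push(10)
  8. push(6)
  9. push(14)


push(19) -> [19]
pop()->19, []
push(49) -> [49]
push(36) -> [49, 36]
push(27) -> [49, 36, 27]
push(36) -> [49, 36, 27, 36]
push(10) -> [49, 36, 27, 36, 10]
push(6) -> [49, 36, 27, 36, 10, 6]
push(14) -> [49, 36, 27, 36, 10, 6, 14]

Final stack: [49, 36, 27, 36, 10, 6, 14]


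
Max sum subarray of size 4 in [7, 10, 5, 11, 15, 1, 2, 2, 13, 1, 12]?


[0:4]: 33
[1:5]: 41
[2:6]: 32
[3:7]: 29
[4:8]: 20
[5:9]: 18
[6:10]: 18
[7:11]: 28

Max: 41 at [1:5]


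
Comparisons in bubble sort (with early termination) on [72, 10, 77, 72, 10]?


Algorithm: bubble sort (with early termination)
Input: [72, 10, 77, 72, 10]
Sorted: [10, 10, 72, 72, 77]

10


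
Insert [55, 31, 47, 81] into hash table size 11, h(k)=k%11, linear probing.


Insert 55: h=0 -> slot 0
Insert 31: h=9 -> slot 9
Insert 47: h=3 -> slot 3
Insert 81: h=4 -> slot 4

Table: [55, None, None, 47, 81, None, None, None, None, 31, None]


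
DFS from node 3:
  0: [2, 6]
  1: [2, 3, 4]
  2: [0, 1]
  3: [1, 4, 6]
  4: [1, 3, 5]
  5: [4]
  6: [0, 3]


Visit 3, push [6, 4, 1]
Visit 1, push [4, 2]
Visit 2, push [0]
Visit 0, push [6]
Visit 6, push []
Visit 4, push [5]
Visit 5, push []

DFS order: [3, 1, 2, 0, 6, 4, 5]


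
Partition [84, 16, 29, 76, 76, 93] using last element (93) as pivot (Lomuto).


Pivot: 93
  84 <= 93: advance i (no swap)
  16 <= 93: advance i (no swap)
  29 <= 93: advance i (no swap)
  76 <= 93: advance i (no swap)
  76 <= 93: advance i (no swap)
Place pivot at 5: [84, 16, 29, 76, 76, 93]

Partitioned: [84, 16, 29, 76, 76, 93]


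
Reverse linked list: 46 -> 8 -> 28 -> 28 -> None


Step 1: curr=46, set curr.next=prev(None) | reversed so far: 46
Step 2: curr=8, set curr.next=prev(46) | reversed so far: 8 -> 46
Step 3: curr=28, set curr.next=prev(8) | reversed so far: 28 -> 8 -> 46
Step 4: curr=28, set curr.next=prev(28) | reversed so far: 28 -> 28 -> 8 -> 46

28 -> 28 -> 8 -> 46 -> None


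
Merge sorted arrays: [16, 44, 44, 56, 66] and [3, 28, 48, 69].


Take 3 from B
Take 16 from A
Take 28 from B
Take 44 from A
Take 44 from A
Take 48 from B
Take 56 from A
Take 66 from A

Merged: [3, 16, 28, 44, 44, 48, 56, 66, 69]


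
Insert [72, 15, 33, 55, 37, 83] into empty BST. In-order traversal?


Insert 72: root
Insert 15: L from 72
Insert 33: L from 72 -> R from 15
Insert 55: L from 72 -> R from 15 -> R from 33
Insert 37: L from 72 -> R from 15 -> R from 33 -> L from 55
Insert 83: R from 72

In-order: [15, 33, 37, 55, 72, 83]


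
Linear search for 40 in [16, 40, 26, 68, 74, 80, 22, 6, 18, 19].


i=0: 16!=40
i=1: 40==40 found!

Found at 1, 2 comps


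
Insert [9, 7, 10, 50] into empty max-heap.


Insert 9: [9]
Insert 7: [9, 7]
Insert 10: [10, 7, 9]
Insert 50: [50, 10, 9, 7]

Final heap: [50, 10, 9, 7]


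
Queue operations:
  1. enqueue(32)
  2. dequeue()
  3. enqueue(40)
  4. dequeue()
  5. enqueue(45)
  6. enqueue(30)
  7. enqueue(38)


enqueue(32) -> [32]
dequeue()->32, []
enqueue(40) -> [40]
dequeue()->40, []
enqueue(45) -> [45]
enqueue(30) -> [45, 30]
enqueue(38) -> [45, 30, 38]

Final queue: [45, 30, 38]


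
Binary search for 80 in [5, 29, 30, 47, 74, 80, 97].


Step 1: lo=0, hi=6, mid=3, val=47
Step 2: lo=4, hi=6, mid=5, val=80

Found at index 5


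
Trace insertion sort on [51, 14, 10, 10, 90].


Initial: [51, 14, 10, 10, 90]
Insert 14: [14, 51, 10, 10, 90]
Insert 10: [10, 14, 51, 10, 90]
Insert 10: [10, 10, 14, 51, 90]
Insert 90: [10, 10, 14, 51, 90]

Sorted: [10, 10, 14, 51, 90]


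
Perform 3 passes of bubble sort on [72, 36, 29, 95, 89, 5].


Initial: [72, 36, 29, 95, 89, 5]
Pass 1: [36, 29, 72, 89, 5, 95] (4 swaps)
Pass 2: [29, 36, 72, 5, 89, 95] (2 swaps)
Pass 3: [29, 36, 5, 72, 89, 95] (1 swaps)

After 3 passes: [29, 36, 5, 72, 89, 95]


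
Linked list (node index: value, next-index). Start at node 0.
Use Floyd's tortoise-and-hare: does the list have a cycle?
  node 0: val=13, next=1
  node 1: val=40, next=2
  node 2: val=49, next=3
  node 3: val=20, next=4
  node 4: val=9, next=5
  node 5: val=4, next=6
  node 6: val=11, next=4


Floyd's tortoise (slow, +1) and hare (fast, +2):
  init: slow=0, fast=0
  step 1: slow=1, fast=2
  step 2: slow=2, fast=4
  step 3: slow=3, fast=6
  step 4: slow=4, fast=5
  step 5: slow=5, fast=4
  step 6: slow=6, fast=6
  slow == fast at node 6: cycle detected

Cycle: yes


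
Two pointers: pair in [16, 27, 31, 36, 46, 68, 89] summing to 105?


lo=0(16)+hi=6(89)=105

Yes: 16+89=105


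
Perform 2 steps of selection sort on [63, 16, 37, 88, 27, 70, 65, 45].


Initial: [63, 16, 37, 88, 27, 70, 65, 45]
Step 1: min=16 at 1
  Swap: [16, 63, 37, 88, 27, 70, 65, 45]
Step 2: min=27 at 4
  Swap: [16, 27, 37, 88, 63, 70, 65, 45]

After 2 steps: [16, 27, 37, 88, 63, 70, 65, 45]


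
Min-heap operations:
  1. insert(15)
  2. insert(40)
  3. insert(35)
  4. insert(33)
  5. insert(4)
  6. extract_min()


insert(15) -> [15]
insert(40) -> [15, 40]
insert(35) -> [15, 40, 35]
insert(33) -> [15, 33, 35, 40]
insert(4) -> [4, 15, 35, 40, 33]
extract_min()->4, [15, 33, 35, 40]

Final heap: [15, 33, 35, 40]


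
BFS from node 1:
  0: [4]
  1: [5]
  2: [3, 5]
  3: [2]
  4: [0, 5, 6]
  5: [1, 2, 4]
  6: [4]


Visit 1, enqueue [5]
Visit 5, enqueue [2, 4]
Visit 2, enqueue [3]
Visit 4, enqueue [0, 6]
Visit 3, enqueue []
Visit 0, enqueue []
Visit 6, enqueue []

BFS order: [1, 5, 2, 4, 3, 0, 6]


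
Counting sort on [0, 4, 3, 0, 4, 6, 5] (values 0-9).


Input: [0, 4, 3, 0, 4, 6, 5]
Counts: [2, 0, 0, 1, 2, 1, 1, 0, 0, 0]

Sorted: [0, 0, 3, 4, 4, 5, 6]


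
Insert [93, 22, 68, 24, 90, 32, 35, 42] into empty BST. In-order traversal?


Insert 93: root
Insert 22: L from 93
Insert 68: L from 93 -> R from 22
Insert 24: L from 93 -> R from 22 -> L from 68
Insert 90: L from 93 -> R from 22 -> R from 68
Insert 32: L from 93 -> R from 22 -> L from 68 -> R from 24
Insert 35: L from 93 -> R from 22 -> L from 68 -> R from 24 -> R from 32
Insert 42: L from 93 -> R from 22 -> L from 68 -> R from 24 -> R from 32 -> R from 35

In-order: [22, 24, 32, 35, 42, 68, 90, 93]


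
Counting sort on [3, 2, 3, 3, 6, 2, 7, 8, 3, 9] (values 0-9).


Input: [3, 2, 3, 3, 6, 2, 7, 8, 3, 9]
Counts: [0, 0, 2, 4, 0, 0, 1, 1, 1, 1]

Sorted: [2, 2, 3, 3, 3, 3, 6, 7, 8, 9]


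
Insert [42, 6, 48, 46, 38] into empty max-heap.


Insert 42: [42]
Insert 6: [42, 6]
Insert 48: [48, 6, 42]
Insert 46: [48, 46, 42, 6]
Insert 38: [48, 46, 42, 6, 38]

Final heap: [48, 46, 42, 6, 38]


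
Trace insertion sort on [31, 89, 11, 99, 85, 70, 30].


Initial: [31, 89, 11, 99, 85, 70, 30]
Insert 89: [31, 89, 11, 99, 85, 70, 30]
Insert 11: [11, 31, 89, 99, 85, 70, 30]
Insert 99: [11, 31, 89, 99, 85, 70, 30]
Insert 85: [11, 31, 85, 89, 99, 70, 30]
Insert 70: [11, 31, 70, 85, 89, 99, 30]
Insert 30: [11, 30, 31, 70, 85, 89, 99]

Sorted: [11, 30, 31, 70, 85, 89, 99]


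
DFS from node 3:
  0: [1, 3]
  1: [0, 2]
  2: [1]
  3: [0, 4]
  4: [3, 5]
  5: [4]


Visit 3, push [4, 0]
Visit 0, push [1]
Visit 1, push [2]
Visit 2, push []
Visit 4, push [5]
Visit 5, push []

DFS order: [3, 0, 1, 2, 4, 5]


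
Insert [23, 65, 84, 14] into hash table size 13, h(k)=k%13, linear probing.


Insert 23: h=10 -> slot 10
Insert 65: h=0 -> slot 0
Insert 84: h=6 -> slot 6
Insert 14: h=1 -> slot 1

Table: [65, 14, None, None, None, None, 84, None, None, None, 23, None, None]


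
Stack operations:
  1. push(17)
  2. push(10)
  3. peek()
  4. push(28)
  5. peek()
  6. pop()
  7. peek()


push(17) -> [17]
push(10) -> [17, 10]
peek()->10
push(28) -> [17, 10, 28]
peek()->28
pop()->28, [17, 10]
peek()->10

Final stack: [17, 10]


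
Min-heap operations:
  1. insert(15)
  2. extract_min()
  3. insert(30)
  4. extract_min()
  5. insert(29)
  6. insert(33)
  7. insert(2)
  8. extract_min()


insert(15) -> [15]
extract_min()->15, []
insert(30) -> [30]
extract_min()->30, []
insert(29) -> [29]
insert(33) -> [29, 33]
insert(2) -> [2, 33, 29]
extract_min()->2, [29, 33]

Final heap: [29, 33]


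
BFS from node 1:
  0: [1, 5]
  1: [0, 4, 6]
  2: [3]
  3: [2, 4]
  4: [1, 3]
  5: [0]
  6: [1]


Visit 1, enqueue [0, 4, 6]
Visit 0, enqueue [5]
Visit 4, enqueue [3]
Visit 6, enqueue []
Visit 5, enqueue []
Visit 3, enqueue [2]
Visit 2, enqueue []

BFS order: [1, 0, 4, 6, 5, 3, 2]


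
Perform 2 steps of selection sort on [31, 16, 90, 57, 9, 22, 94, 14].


Initial: [31, 16, 90, 57, 9, 22, 94, 14]
Step 1: min=9 at 4
  Swap: [9, 16, 90, 57, 31, 22, 94, 14]
Step 2: min=14 at 7
  Swap: [9, 14, 90, 57, 31, 22, 94, 16]

After 2 steps: [9, 14, 90, 57, 31, 22, 94, 16]


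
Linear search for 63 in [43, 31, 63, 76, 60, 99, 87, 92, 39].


i=0: 43!=63
i=1: 31!=63
i=2: 63==63 found!

Found at 2, 3 comps


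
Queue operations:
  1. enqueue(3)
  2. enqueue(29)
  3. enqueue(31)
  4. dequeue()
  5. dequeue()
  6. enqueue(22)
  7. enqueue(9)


enqueue(3) -> [3]
enqueue(29) -> [3, 29]
enqueue(31) -> [3, 29, 31]
dequeue()->3, [29, 31]
dequeue()->29, [31]
enqueue(22) -> [31, 22]
enqueue(9) -> [31, 22, 9]

Final queue: [31, 22, 9]


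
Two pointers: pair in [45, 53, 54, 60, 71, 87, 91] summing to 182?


lo=0(45)+hi=6(91)=136
lo=1(53)+hi=6(91)=144
lo=2(54)+hi=6(91)=145
lo=3(60)+hi=6(91)=151
lo=4(71)+hi=6(91)=162
lo=5(87)+hi=6(91)=178

No pair found


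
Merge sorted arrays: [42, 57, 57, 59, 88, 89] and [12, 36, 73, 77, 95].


Take 12 from B
Take 36 from B
Take 42 from A
Take 57 from A
Take 57 from A
Take 59 from A
Take 73 from B
Take 77 from B
Take 88 from A
Take 89 from A

Merged: [12, 36, 42, 57, 57, 59, 73, 77, 88, 89, 95]


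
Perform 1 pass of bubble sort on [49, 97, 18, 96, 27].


Initial: [49, 97, 18, 96, 27]
Pass 1: [49, 18, 96, 27, 97] (3 swaps)

After 1 pass: [49, 18, 96, 27, 97]


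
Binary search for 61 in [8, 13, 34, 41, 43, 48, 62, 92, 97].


Step 1: lo=0, hi=8, mid=4, val=43
Step 2: lo=5, hi=8, mid=6, val=62
Step 3: lo=5, hi=5, mid=5, val=48

Not found


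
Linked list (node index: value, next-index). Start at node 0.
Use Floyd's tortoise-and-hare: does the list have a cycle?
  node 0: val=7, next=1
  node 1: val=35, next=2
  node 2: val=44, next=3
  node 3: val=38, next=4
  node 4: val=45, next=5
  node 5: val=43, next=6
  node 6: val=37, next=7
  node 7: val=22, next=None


Floyd's tortoise (slow, +1) and hare (fast, +2):
  init: slow=0, fast=0
  step 1: slow=1, fast=2
  step 2: slow=2, fast=4
  step 3: slow=3, fast=6
  step 4: fast 6->7->None, no cycle

Cycle: no


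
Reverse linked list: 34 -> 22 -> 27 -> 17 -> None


Step 1: curr=34, set curr.next=prev(None) | reversed so far: 34
Step 2: curr=22, set curr.next=prev(34) | reversed so far: 22 -> 34
Step 3: curr=27, set curr.next=prev(22) | reversed so far: 27 -> 22 -> 34
Step 4: curr=17, set curr.next=prev(27) | reversed so far: 17 -> 27 -> 22 -> 34

17 -> 27 -> 22 -> 34 -> None


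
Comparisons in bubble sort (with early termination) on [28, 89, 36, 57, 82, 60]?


Algorithm: bubble sort (with early termination)
Input: [28, 89, 36, 57, 82, 60]
Sorted: [28, 36, 57, 60, 82, 89]

12


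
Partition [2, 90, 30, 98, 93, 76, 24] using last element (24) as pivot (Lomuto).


Pivot: 24
  2 <= 24: advance i (no swap)
Place pivot at 1: [2, 24, 30, 98, 93, 76, 90]

Partitioned: [2, 24, 30, 98, 93, 76, 90]


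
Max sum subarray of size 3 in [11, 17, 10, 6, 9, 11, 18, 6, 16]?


[0:3]: 38
[1:4]: 33
[2:5]: 25
[3:6]: 26
[4:7]: 38
[5:8]: 35
[6:9]: 40

Max: 40 at [6:9]


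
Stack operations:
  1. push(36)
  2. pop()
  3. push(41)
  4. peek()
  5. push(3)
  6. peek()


push(36) -> [36]
pop()->36, []
push(41) -> [41]
peek()->41
push(3) -> [41, 3]
peek()->3

Final stack: [41, 3]


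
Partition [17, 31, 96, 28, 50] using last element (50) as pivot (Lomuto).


Pivot: 50
  17 <= 50: advance i (no swap)
  31 <= 50: advance i (no swap)
  28 <= 50: swap -> [17, 31, 28, 96, 50]
Place pivot at 3: [17, 31, 28, 50, 96]

Partitioned: [17, 31, 28, 50, 96]


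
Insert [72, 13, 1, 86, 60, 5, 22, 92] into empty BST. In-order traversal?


Insert 72: root
Insert 13: L from 72
Insert 1: L from 72 -> L from 13
Insert 86: R from 72
Insert 60: L from 72 -> R from 13
Insert 5: L from 72 -> L from 13 -> R from 1
Insert 22: L from 72 -> R from 13 -> L from 60
Insert 92: R from 72 -> R from 86

In-order: [1, 5, 13, 22, 60, 72, 86, 92]


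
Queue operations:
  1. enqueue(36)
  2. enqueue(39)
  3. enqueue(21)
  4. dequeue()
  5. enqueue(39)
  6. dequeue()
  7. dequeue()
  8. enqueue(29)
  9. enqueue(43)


enqueue(36) -> [36]
enqueue(39) -> [36, 39]
enqueue(21) -> [36, 39, 21]
dequeue()->36, [39, 21]
enqueue(39) -> [39, 21, 39]
dequeue()->39, [21, 39]
dequeue()->21, [39]
enqueue(29) -> [39, 29]
enqueue(43) -> [39, 29, 43]

Final queue: [39, 29, 43]


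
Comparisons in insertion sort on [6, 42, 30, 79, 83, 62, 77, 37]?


Algorithm: insertion sort
Input: [6, 42, 30, 79, 83, 62, 77, 37]
Sorted: [6, 30, 37, 42, 62, 77, 79, 83]

17


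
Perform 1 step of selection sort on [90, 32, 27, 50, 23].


Initial: [90, 32, 27, 50, 23]
Step 1: min=23 at 4
  Swap: [23, 32, 27, 50, 90]

After 1 step: [23, 32, 27, 50, 90]


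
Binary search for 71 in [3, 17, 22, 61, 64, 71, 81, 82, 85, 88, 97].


Step 1: lo=0, hi=10, mid=5, val=71

Found at index 5


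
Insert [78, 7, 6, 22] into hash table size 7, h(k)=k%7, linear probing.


Insert 78: h=1 -> slot 1
Insert 7: h=0 -> slot 0
Insert 6: h=6 -> slot 6
Insert 22: h=1, 1 probes -> slot 2

Table: [7, 78, 22, None, None, None, 6]


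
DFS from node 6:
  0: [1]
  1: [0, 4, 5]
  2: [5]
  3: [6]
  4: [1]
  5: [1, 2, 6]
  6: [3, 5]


Visit 6, push [5, 3]
Visit 3, push []
Visit 5, push [2, 1]
Visit 1, push [4, 0]
Visit 0, push []
Visit 4, push []
Visit 2, push []

DFS order: [6, 3, 5, 1, 0, 4, 2]


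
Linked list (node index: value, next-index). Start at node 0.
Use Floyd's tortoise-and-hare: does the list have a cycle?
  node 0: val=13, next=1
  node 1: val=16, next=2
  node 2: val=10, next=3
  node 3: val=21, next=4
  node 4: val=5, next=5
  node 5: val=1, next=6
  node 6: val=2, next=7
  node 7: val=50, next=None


Floyd's tortoise (slow, +1) and hare (fast, +2):
  init: slow=0, fast=0
  step 1: slow=1, fast=2
  step 2: slow=2, fast=4
  step 3: slow=3, fast=6
  step 4: fast 6->7->None, no cycle

Cycle: no


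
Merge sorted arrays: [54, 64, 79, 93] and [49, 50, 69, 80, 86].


Take 49 from B
Take 50 from B
Take 54 from A
Take 64 from A
Take 69 from B
Take 79 from A
Take 80 from B
Take 86 from B

Merged: [49, 50, 54, 64, 69, 79, 80, 86, 93]


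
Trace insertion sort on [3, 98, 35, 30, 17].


Initial: [3, 98, 35, 30, 17]
Insert 98: [3, 98, 35, 30, 17]
Insert 35: [3, 35, 98, 30, 17]
Insert 30: [3, 30, 35, 98, 17]
Insert 17: [3, 17, 30, 35, 98]

Sorted: [3, 17, 30, 35, 98]


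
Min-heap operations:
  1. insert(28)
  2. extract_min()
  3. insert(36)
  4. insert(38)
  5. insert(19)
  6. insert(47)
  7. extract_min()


insert(28) -> [28]
extract_min()->28, []
insert(36) -> [36]
insert(38) -> [36, 38]
insert(19) -> [19, 38, 36]
insert(47) -> [19, 38, 36, 47]
extract_min()->19, [36, 38, 47]

Final heap: [36, 38, 47]


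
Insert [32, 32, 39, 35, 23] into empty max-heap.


Insert 32: [32]
Insert 32: [32, 32]
Insert 39: [39, 32, 32]
Insert 35: [39, 35, 32, 32]
Insert 23: [39, 35, 32, 32, 23]

Final heap: [39, 35, 32, 32, 23]


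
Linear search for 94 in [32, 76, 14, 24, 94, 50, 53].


i=0: 32!=94
i=1: 76!=94
i=2: 14!=94
i=3: 24!=94
i=4: 94==94 found!

Found at 4, 5 comps


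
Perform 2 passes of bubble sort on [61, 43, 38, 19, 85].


Initial: [61, 43, 38, 19, 85]
Pass 1: [43, 38, 19, 61, 85] (3 swaps)
Pass 2: [38, 19, 43, 61, 85] (2 swaps)

After 2 passes: [38, 19, 43, 61, 85]


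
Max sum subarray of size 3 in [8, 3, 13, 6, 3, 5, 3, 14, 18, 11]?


[0:3]: 24
[1:4]: 22
[2:5]: 22
[3:6]: 14
[4:7]: 11
[5:8]: 22
[6:9]: 35
[7:10]: 43

Max: 43 at [7:10]


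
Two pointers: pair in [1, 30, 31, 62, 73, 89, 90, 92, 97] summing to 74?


lo=0(1)+hi=8(97)=98
lo=0(1)+hi=7(92)=93
lo=0(1)+hi=6(90)=91
lo=0(1)+hi=5(89)=90
lo=0(1)+hi=4(73)=74

Yes: 1+73=74


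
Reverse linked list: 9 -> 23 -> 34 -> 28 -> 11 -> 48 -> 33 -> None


Step 1: curr=9, set curr.next=prev(None) | reversed so far: 9
Step 2: curr=23, set curr.next=prev(9) | reversed so far: 23 -> 9
Step 3: curr=34, set curr.next=prev(23) | reversed so far: 34 -> 23 -> 9
Step 4: curr=28, set curr.next=prev(34) | reversed so far: 28 -> 34 -> 23 -> 9
Step 5: curr=11, set curr.next=prev(28) | reversed so far: 11 -> 28 -> 34 -> 23 -> 9
Step 6: curr=48, set curr.next=prev(11) | reversed so far: 48 -> 11 -> 28 -> 34 -> 23 -> 9
Step 7: curr=33, set curr.next=prev(48) | reversed so far: 33 -> 48 -> 11 -> 28 -> 34 -> 23 -> 9

33 -> 48 -> 11 -> 28 -> 34 -> 23 -> 9 -> None


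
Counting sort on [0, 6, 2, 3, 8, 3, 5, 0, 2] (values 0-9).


Input: [0, 6, 2, 3, 8, 3, 5, 0, 2]
Counts: [2, 0, 2, 2, 0, 1, 1, 0, 1, 0]

Sorted: [0, 0, 2, 2, 3, 3, 5, 6, 8]


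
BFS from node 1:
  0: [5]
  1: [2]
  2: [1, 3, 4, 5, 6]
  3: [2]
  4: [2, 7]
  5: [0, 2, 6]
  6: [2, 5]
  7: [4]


Visit 1, enqueue [2]
Visit 2, enqueue [3, 4, 5, 6]
Visit 3, enqueue []
Visit 4, enqueue [7]
Visit 5, enqueue [0]
Visit 6, enqueue []
Visit 7, enqueue []
Visit 0, enqueue []

BFS order: [1, 2, 3, 4, 5, 6, 7, 0]


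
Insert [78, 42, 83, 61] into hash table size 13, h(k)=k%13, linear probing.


Insert 78: h=0 -> slot 0
Insert 42: h=3 -> slot 3
Insert 83: h=5 -> slot 5
Insert 61: h=9 -> slot 9

Table: [78, None, None, 42, None, 83, None, None, None, 61, None, None, None]


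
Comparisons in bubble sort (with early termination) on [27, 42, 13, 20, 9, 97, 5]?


Algorithm: bubble sort (with early termination)
Input: [27, 42, 13, 20, 9, 97, 5]
Sorted: [5, 9, 13, 20, 27, 42, 97]

21


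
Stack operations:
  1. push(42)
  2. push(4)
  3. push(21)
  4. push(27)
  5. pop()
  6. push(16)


push(42) -> [42]
push(4) -> [42, 4]
push(21) -> [42, 4, 21]
push(27) -> [42, 4, 21, 27]
pop()->27, [42, 4, 21]
push(16) -> [42, 4, 21, 16]

Final stack: [42, 4, 21, 16]


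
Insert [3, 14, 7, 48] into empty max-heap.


Insert 3: [3]
Insert 14: [14, 3]
Insert 7: [14, 3, 7]
Insert 48: [48, 14, 7, 3]

Final heap: [48, 14, 7, 3]


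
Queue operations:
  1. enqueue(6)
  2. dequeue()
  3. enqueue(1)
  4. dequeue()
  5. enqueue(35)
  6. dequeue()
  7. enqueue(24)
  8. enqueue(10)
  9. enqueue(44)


enqueue(6) -> [6]
dequeue()->6, []
enqueue(1) -> [1]
dequeue()->1, []
enqueue(35) -> [35]
dequeue()->35, []
enqueue(24) -> [24]
enqueue(10) -> [24, 10]
enqueue(44) -> [24, 10, 44]

Final queue: [24, 10, 44]


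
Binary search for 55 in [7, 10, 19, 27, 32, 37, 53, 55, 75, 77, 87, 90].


Step 1: lo=0, hi=11, mid=5, val=37
Step 2: lo=6, hi=11, mid=8, val=75
Step 3: lo=6, hi=7, mid=6, val=53
Step 4: lo=7, hi=7, mid=7, val=55

Found at index 7


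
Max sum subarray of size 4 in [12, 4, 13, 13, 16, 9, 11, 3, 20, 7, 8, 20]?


[0:4]: 42
[1:5]: 46
[2:6]: 51
[3:7]: 49
[4:8]: 39
[5:9]: 43
[6:10]: 41
[7:11]: 38
[8:12]: 55

Max: 55 at [8:12]


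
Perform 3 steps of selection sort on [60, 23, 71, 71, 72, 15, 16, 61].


Initial: [60, 23, 71, 71, 72, 15, 16, 61]
Step 1: min=15 at 5
  Swap: [15, 23, 71, 71, 72, 60, 16, 61]
Step 2: min=16 at 6
  Swap: [15, 16, 71, 71, 72, 60, 23, 61]
Step 3: min=23 at 6
  Swap: [15, 16, 23, 71, 72, 60, 71, 61]

After 3 steps: [15, 16, 23, 71, 72, 60, 71, 61]


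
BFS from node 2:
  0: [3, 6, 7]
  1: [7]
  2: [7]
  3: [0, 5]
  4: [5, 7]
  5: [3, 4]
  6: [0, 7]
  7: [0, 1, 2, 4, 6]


Visit 2, enqueue [7]
Visit 7, enqueue [0, 1, 4, 6]
Visit 0, enqueue [3]
Visit 1, enqueue []
Visit 4, enqueue [5]
Visit 6, enqueue []
Visit 3, enqueue []
Visit 5, enqueue []

BFS order: [2, 7, 0, 1, 4, 6, 3, 5]


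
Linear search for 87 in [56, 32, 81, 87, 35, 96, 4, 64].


i=0: 56!=87
i=1: 32!=87
i=2: 81!=87
i=3: 87==87 found!

Found at 3, 4 comps


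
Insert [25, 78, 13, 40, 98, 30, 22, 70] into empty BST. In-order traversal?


Insert 25: root
Insert 78: R from 25
Insert 13: L from 25
Insert 40: R from 25 -> L from 78
Insert 98: R from 25 -> R from 78
Insert 30: R from 25 -> L from 78 -> L from 40
Insert 22: L from 25 -> R from 13
Insert 70: R from 25 -> L from 78 -> R from 40

In-order: [13, 22, 25, 30, 40, 70, 78, 98]


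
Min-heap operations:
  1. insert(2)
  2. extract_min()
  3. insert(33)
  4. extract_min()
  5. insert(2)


insert(2) -> [2]
extract_min()->2, []
insert(33) -> [33]
extract_min()->33, []
insert(2) -> [2]

Final heap: [2]


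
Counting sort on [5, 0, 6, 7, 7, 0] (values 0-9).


Input: [5, 0, 6, 7, 7, 0]
Counts: [2, 0, 0, 0, 0, 1, 1, 2, 0, 0]

Sorted: [0, 0, 5, 6, 7, 7]


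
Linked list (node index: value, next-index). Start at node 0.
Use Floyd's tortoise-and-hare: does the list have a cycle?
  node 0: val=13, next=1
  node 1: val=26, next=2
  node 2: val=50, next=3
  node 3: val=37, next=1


Floyd's tortoise (slow, +1) and hare (fast, +2):
  init: slow=0, fast=0
  step 1: slow=1, fast=2
  step 2: slow=2, fast=1
  step 3: slow=3, fast=3
  slow == fast at node 3: cycle detected

Cycle: yes


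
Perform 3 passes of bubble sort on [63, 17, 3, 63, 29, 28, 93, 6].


Initial: [63, 17, 3, 63, 29, 28, 93, 6]
Pass 1: [17, 3, 63, 29, 28, 63, 6, 93] (5 swaps)
Pass 2: [3, 17, 29, 28, 63, 6, 63, 93] (4 swaps)
Pass 3: [3, 17, 28, 29, 6, 63, 63, 93] (2 swaps)

After 3 passes: [3, 17, 28, 29, 6, 63, 63, 93]


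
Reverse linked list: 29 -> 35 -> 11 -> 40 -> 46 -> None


Step 1: curr=29, set curr.next=prev(None) | reversed so far: 29
Step 2: curr=35, set curr.next=prev(29) | reversed so far: 35 -> 29
Step 3: curr=11, set curr.next=prev(35) | reversed so far: 11 -> 35 -> 29
Step 4: curr=40, set curr.next=prev(11) | reversed so far: 40 -> 11 -> 35 -> 29
Step 5: curr=46, set curr.next=prev(40) | reversed so far: 46 -> 40 -> 11 -> 35 -> 29

46 -> 40 -> 11 -> 35 -> 29 -> None


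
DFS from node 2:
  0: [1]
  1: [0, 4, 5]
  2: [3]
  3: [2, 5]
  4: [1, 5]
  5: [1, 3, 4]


Visit 2, push [3]
Visit 3, push [5]
Visit 5, push [4, 1]
Visit 1, push [4, 0]
Visit 0, push []
Visit 4, push []

DFS order: [2, 3, 5, 1, 0, 4]


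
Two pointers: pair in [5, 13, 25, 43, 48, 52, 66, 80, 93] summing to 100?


lo=0(5)+hi=8(93)=98
lo=1(13)+hi=8(93)=106
lo=1(13)+hi=7(80)=93
lo=2(25)+hi=7(80)=105
lo=2(25)+hi=6(66)=91
lo=3(43)+hi=6(66)=109
lo=3(43)+hi=5(52)=95
lo=4(48)+hi=5(52)=100

Yes: 48+52=100


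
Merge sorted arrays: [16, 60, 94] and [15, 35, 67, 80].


Take 15 from B
Take 16 from A
Take 35 from B
Take 60 from A
Take 67 from B
Take 80 from B

Merged: [15, 16, 35, 60, 67, 80, 94]


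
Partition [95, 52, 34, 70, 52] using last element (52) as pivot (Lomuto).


Pivot: 52
  52 <= 52: swap -> [52, 95, 34, 70, 52]
  34 <= 52: swap -> [52, 34, 95, 70, 52]
Place pivot at 2: [52, 34, 52, 70, 95]

Partitioned: [52, 34, 52, 70, 95]


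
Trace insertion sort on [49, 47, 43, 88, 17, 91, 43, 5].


Initial: [49, 47, 43, 88, 17, 91, 43, 5]
Insert 47: [47, 49, 43, 88, 17, 91, 43, 5]
Insert 43: [43, 47, 49, 88, 17, 91, 43, 5]
Insert 88: [43, 47, 49, 88, 17, 91, 43, 5]
Insert 17: [17, 43, 47, 49, 88, 91, 43, 5]
Insert 91: [17, 43, 47, 49, 88, 91, 43, 5]
Insert 43: [17, 43, 43, 47, 49, 88, 91, 5]
Insert 5: [5, 17, 43, 43, 47, 49, 88, 91]

Sorted: [5, 17, 43, 43, 47, 49, 88, 91]


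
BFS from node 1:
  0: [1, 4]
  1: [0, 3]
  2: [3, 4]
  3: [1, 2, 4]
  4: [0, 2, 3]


Visit 1, enqueue [0, 3]
Visit 0, enqueue [4]
Visit 3, enqueue [2]
Visit 4, enqueue []
Visit 2, enqueue []

BFS order: [1, 0, 3, 4, 2]


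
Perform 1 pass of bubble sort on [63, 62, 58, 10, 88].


Initial: [63, 62, 58, 10, 88]
Pass 1: [62, 58, 10, 63, 88] (3 swaps)

After 1 pass: [62, 58, 10, 63, 88]


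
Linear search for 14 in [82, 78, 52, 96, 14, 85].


i=0: 82!=14
i=1: 78!=14
i=2: 52!=14
i=3: 96!=14
i=4: 14==14 found!

Found at 4, 5 comps


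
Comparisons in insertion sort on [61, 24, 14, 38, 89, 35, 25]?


Algorithm: insertion sort
Input: [61, 24, 14, 38, 89, 35, 25]
Sorted: [14, 24, 25, 35, 38, 61, 89]

15


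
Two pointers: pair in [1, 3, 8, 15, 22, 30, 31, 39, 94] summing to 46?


lo=0(1)+hi=8(94)=95
lo=0(1)+hi=7(39)=40
lo=1(3)+hi=7(39)=42
lo=2(8)+hi=7(39)=47
lo=2(8)+hi=6(31)=39
lo=3(15)+hi=6(31)=46

Yes: 15+31=46


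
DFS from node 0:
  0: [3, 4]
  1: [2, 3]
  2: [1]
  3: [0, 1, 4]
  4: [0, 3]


Visit 0, push [4, 3]
Visit 3, push [4, 1]
Visit 1, push [2]
Visit 2, push []
Visit 4, push []

DFS order: [0, 3, 1, 2, 4]


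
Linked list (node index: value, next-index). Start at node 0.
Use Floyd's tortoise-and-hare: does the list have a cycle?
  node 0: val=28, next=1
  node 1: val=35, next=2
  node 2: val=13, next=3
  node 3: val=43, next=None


Floyd's tortoise (slow, +1) and hare (fast, +2):
  init: slow=0, fast=0
  step 1: slow=1, fast=2
  step 2: fast 2->3->None, no cycle

Cycle: no


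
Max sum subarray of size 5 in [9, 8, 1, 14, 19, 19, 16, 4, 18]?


[0:5]: 51
[1:6]: 61
[2:7]: 69
[3:8]: 72
[4:9]: 76

Max: 76 at [4:9]


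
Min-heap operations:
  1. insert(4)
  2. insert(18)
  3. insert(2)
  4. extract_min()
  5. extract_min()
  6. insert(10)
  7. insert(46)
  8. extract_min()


insert(4) -> [4]
insert(18) -> [4, 18]
insert(2) -> [2, 18, 4]
extract_min()->2, [4, 18]
extract_min()->4, [18]
insert(10) -> [10, 18]
insert(46) -> [10, 18, 46]
extract_min()->10, [18, 46]

Final heap: [18, 46]


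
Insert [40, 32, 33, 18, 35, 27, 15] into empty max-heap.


Insert 40: [40]
Insert 32: [40, 32]
Insert 33: [40, 32, 33]
Insert 18: [40, 32, 33, 18]
Insert 35: [40, 35, 33, 18, 32]
Insert 27: [40, 35, 33, 18, 32, 27]
Insert 15: [40, 35, 33, 18, 32, 27, 15]

Final heap: [40, 35, 33, 18, 32, 27, 15]


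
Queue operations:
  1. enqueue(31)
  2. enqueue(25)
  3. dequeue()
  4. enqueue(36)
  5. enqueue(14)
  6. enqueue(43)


enqueue(31) -> [31]
enqueue(25) -> [31, 25]
dequeue()->31, [25]
enqueue(36) -> [25, 36]
enqueue(14) -> [25, 36, 14]
enqueue(43) -> [25, 36, 14, 43]

Final queue: [25, 36, 14, 43]


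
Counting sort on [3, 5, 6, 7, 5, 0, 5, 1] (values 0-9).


Input: [3, 5, 6, 7, 5, 0, 5, 1]
Counts: [1, 1, 0, 1, 0, 3, 1, 1, 0, 0]

Sorted: [0, 1, 3, 5, 5, 5, 6, 7]


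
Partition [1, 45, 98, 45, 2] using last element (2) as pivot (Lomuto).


Pivot: 2
  1 <= 2: advance i (no swap)
Place pivot at 1: [1, 2, 98, 45, 45]

Partitioned: [1, 2, 98, 45, 45]


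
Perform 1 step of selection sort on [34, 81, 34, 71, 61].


Initial: [34, 81, 34, 71, 61]
Step 1: min=34 at 0
  Swap: [34, 81, 34, 71, 61]

After 1 step: [34, 81, 34, 71, 61]


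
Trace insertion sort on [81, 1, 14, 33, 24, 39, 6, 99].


Initial: [81, 1, 14, 33, 24, 39, 6, 99]
Insert 1: [1, 81, 14, 33, 24, 39, 6, 99]
Insert 14: [1, 14, 81, 33, 24, 39, 6, 99]
Insert 33: [1, 14, 33, 81, 24, 39, 6, 99]
Insert 24: [1, 14, 24, 33, 81, 39, 6, 99]
Insert 39: [1, 14, 24, 33, 39, 81, 6, 99]
Insert 6: [1, 6, 14, 24, 33, 39, 81, 99]
Insert 99: [1, 6, 14, 24, 33, 39, 81, 99]

Sorted: [1, 6, 14, 24, 33, 39, 81, 99]


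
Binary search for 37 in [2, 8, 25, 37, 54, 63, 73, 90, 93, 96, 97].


Step 1: lo=0, hi=10, mid=5, val=63
Step 2: lo=0, hi=4, mid=2, val=25
Step 3: lo=3, hi=4, mid=3, val=37

Found at index 3


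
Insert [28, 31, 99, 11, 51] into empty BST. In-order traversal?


Insert 28: root
Insert 31: R from 28
Insert 99: R from 28 -> R from 31
Insert 11: L from 28
Insert 51: R from 28 -> R from 31 -> L from 99

In-order: [11, 28, 31, 51, 99]


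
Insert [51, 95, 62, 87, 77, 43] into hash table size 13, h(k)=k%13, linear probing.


Insert 51: h=12 -> slot 12
Insert 95: h=4 -> slot 4
Insert 62: h=10 -> slot 10
Insert 87: h=9 -> slot 9
Insert 77: h=12, 1 probes -> slot 0
Insert 43: h=4, 1 probes -> slot 5

Table: [77, None, None, None, 95, 43, None, None, None, 87, 62, None, 51]
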